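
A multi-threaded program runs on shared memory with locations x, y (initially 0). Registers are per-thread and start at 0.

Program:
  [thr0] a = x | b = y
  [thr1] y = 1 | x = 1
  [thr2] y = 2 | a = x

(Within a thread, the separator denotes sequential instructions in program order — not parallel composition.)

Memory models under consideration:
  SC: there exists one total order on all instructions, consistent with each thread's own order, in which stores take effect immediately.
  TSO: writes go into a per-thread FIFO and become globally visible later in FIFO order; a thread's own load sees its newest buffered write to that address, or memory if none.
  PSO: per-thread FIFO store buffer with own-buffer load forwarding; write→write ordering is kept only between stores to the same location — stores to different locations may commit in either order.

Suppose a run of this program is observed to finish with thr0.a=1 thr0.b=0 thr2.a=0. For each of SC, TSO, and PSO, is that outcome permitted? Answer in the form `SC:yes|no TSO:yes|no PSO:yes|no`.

SC:no TSO:no PSO:yes

outcome vector order: (thr0.a,thr0.b,thr2.a)
SC (10): <0 0 0>, <0 0 1>, <0 1 0>, <0 1 1>, <0 2 0>, <0 2 1>, <1 1 0>, <1 1 1>, <1 2 0>, <1 2 1>
TSO (10): <0 0 0>, <0 0 1>, <0 1 0>, <0 1 1>, <0 2 0>, <0 2 1>, <1 1 0>, <1 1 1>, <1 2 0>, <1 2 1>
PSO (12): <0 0 0>, <0 0 1>, <0 1 0>, <0 1 1>, <0 2 0>, <0 2 1>, <1 0 0>, <1 0 1>, <1 1 0>, <1 1 1>, <1 2 0>, <1 2 1>
target <1 0 0> ∈ {PSO}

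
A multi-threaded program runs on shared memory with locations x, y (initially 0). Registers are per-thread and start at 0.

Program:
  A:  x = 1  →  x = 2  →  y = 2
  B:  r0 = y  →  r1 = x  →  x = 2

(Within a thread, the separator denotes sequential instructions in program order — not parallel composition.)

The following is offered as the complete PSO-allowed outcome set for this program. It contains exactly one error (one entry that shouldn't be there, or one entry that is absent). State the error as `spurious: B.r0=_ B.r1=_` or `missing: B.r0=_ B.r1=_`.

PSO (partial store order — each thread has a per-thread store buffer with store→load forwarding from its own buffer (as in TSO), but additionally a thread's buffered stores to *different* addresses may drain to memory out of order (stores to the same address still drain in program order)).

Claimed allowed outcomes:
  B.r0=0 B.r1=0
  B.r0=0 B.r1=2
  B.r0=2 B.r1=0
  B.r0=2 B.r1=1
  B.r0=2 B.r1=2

outcome vector order: (B.r0,B.r1)
under PSO → 0/0, 0/1, 0/2, 2/0, 2/1, 2/2
PSO∖claimed = {0/1}

missing: B.r0=0 B.r1=1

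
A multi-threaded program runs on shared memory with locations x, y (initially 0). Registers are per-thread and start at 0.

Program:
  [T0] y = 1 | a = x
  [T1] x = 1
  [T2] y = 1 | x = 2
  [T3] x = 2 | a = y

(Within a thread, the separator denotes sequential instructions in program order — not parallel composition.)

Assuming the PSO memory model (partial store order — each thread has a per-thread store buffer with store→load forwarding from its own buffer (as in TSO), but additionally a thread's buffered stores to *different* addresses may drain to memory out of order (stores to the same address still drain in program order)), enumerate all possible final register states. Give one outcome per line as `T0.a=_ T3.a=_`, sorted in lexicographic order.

T0.a=0 T3.a=0
T0.a=0 T3.a=1
T0.a=1 T3.a=0
T0.a=1 T3.a=1
T0.a=2 T3.a=0
T0.a=2 T3.a=1

outcome vector order: (T0.a,T3.a)
|PSO outcomes| = 6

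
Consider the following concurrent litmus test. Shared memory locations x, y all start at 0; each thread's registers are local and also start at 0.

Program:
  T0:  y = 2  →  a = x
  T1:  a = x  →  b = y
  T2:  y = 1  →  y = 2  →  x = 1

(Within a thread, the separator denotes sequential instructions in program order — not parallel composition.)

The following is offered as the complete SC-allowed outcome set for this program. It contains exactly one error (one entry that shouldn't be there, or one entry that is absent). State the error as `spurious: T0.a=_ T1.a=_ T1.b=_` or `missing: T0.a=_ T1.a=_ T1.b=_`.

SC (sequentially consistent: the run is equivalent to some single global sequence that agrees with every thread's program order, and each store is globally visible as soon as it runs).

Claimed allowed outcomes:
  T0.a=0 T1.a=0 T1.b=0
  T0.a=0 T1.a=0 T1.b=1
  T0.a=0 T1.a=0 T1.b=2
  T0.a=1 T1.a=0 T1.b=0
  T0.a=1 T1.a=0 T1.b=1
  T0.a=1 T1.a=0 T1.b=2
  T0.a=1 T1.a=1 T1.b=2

missing: T0.a=0 T1.a=1 T1.b=2

outcome vector order: (T0.a,T1.a,T1.b)
SC (8): (0,0,0), (0,0,1), (0,0,2), (0,1,2), (1,0,0), (1,0,1), (1,0,2), (1,1,2)
SC∖claimed = {(0,1,2)}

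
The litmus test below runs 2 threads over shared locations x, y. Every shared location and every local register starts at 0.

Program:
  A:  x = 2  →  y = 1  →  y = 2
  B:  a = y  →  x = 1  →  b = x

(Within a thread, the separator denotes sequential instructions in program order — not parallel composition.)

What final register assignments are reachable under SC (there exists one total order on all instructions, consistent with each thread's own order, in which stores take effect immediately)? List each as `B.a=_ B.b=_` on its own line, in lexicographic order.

B.a=0 B.b=1
B.a=0 B.b=2
B.a=1 B.b=1
B.a=2 B.b=1

outcome vector order: (B.a,B.b)
|SC outcomes| = 4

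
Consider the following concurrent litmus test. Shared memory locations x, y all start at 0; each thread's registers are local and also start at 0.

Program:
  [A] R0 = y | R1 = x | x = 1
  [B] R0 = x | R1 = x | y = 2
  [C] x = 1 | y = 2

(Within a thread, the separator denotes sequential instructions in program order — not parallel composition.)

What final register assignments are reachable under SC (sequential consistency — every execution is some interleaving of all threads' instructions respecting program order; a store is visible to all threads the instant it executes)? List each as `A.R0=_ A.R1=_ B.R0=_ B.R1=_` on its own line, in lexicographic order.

outcome vector order: (A.R0,A.R1,B.R0,B.R1)
|SC outcomes| = 10

A.R0=0 A.R1=0 B.R0=0 B.R1=0
A.R0=0 A.R1=0 B.R0=0 B.R1=1
A.R0=0 A.R1=0 B.R0=1 B.R1=1
A.R0=0 A.R1=1 B.R0=0 B.R1=0
A.R0=0 A.R1=1 B.R0=0 B.R1=1
A.R0=0 A.R1=1 B.R0=1 B.R1=1
A.R0=2 A.R1=0 B.R0=0 B.R1=0
A.R0=2 A.R1=1 B.R0=0 B.R1=0
A.R0=2 A.R1=1 B.R0=0 B.R1=1
A.R0=2 A.R1=1 B.R0=1 B.R1=1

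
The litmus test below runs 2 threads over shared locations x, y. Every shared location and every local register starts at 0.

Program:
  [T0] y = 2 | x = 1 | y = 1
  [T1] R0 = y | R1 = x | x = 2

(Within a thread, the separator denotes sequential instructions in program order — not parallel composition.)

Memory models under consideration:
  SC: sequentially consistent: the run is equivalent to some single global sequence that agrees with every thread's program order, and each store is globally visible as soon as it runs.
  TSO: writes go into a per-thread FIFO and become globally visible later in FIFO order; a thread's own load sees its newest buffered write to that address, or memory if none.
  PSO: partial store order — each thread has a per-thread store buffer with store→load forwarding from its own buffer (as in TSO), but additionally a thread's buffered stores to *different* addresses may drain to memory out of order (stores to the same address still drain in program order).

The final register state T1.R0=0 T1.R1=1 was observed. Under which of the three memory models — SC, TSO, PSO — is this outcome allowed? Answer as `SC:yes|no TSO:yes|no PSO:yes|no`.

outcome vector order: (T1.R0,T1.R1)
SC (5): <0 0>; <0 1>; <1 1>; <2 0>; <2 1>
TSO (5): <0 0>; <0 1>; <1 1>; <2 0>; <2 1>
PSO (6): <0 0>; <0 1>; <1 0>; <1 1>; <2 0>; <2 1>
target <0 1> ∈ {SC,TSO,PSO}

SC:yes TSO:yes PSO:yes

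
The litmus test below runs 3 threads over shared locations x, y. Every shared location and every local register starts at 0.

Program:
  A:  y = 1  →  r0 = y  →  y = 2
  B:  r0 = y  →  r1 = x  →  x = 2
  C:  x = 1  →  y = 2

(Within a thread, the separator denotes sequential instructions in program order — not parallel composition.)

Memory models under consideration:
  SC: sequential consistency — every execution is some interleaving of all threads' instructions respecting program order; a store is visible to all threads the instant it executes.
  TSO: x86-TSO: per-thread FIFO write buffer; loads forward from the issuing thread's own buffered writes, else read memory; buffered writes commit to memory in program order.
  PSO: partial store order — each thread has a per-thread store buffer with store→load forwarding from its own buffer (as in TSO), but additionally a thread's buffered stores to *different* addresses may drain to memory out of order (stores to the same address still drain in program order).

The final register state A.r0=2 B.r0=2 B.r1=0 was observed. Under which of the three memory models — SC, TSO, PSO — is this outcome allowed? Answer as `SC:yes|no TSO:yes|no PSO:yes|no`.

outcome vector order: (A.r0,B.r0,B.r1)
SC: 11 outcomes — {(1,0,0), (1,0,1), (1,1,0), (1,1,1), (1,2,0), (1,2,1), (2,0,0), (2,0,1), (2,1,0), (2,1,1), (2,2,1)}
TSO: 11 outcomes — {(1,0,0), (1,0,1), (1,1,0), (1,1,1), (1,2,0), (1,2,1), (2,0,0), (2,0,1), (2,1,0), (2,1,1), (2,2,1)}
PSO: 12 outcomes — {(1,0,0), (1,0,1), (1,1,0), (1,1,1), (1,2,0), (1,2,1), (2,0,0), (2,0,1), (2,1,0), (2,1,1), (2,2,0), (2,2,1)}
target (2,2,0) ∈ {PSO}

SC:no TSO:no PSO:yes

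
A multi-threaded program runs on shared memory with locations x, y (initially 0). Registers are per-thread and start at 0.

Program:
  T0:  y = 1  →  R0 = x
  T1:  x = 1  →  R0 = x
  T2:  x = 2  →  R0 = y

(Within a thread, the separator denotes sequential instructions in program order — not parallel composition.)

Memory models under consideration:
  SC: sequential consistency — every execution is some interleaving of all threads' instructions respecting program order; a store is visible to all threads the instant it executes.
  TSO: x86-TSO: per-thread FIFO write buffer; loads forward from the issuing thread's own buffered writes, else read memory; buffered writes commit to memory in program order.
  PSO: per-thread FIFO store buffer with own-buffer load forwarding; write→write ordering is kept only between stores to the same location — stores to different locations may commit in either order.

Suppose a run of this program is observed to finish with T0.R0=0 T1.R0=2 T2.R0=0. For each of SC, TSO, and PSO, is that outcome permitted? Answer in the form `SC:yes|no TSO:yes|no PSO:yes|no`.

SC:no TSO:yes PSO:yes

outcome vector order: (T0.R0,T1.R0,T2.R0)
under SC → <0 1 1>, <0 2 1>, <1 1 0>, <1 1 1>, <1 2 1>, <2 1 0>, <2 1 1>, <2 2 0>, <2 2 1>
under TSO → <0 1 0>, <0 1 1>, <0 2 0>, <0 2 1>, <1 1 0>, <1 1 1>, <1 2 0>, <1 2 1>, <2 1 0>, <2 1 1>, <2 2 0>, <2 2 1>
under PSO → <0 1 0>, <0 1 1>, <0 2 0>, <0 2 1>, <1 1 0>, <1 1 1>, <1 2 0>, <1 2 1>, <2 1 0>, <2 1 1>, <2 2 0>, <2 2 1>
target <0 2 0> ∈ {TSO,PSO}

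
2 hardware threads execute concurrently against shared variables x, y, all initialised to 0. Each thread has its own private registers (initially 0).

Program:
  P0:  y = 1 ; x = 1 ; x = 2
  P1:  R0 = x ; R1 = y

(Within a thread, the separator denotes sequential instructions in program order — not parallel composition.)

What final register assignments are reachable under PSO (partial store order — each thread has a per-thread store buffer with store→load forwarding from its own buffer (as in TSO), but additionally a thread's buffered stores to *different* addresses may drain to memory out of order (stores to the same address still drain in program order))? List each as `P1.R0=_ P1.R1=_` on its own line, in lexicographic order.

P1.R0=0 P1.R1=0
P1.R0=0 P1.R1=1
P1.R0=1 P1.R1=0
P1.R0=1 P1.R1=1
P1.R0=2 P1.R1=0
P1.R0=2 P1.R1=1

outcome vector order: (P1.R0,P1.R1)
|PSO outcomes| = 6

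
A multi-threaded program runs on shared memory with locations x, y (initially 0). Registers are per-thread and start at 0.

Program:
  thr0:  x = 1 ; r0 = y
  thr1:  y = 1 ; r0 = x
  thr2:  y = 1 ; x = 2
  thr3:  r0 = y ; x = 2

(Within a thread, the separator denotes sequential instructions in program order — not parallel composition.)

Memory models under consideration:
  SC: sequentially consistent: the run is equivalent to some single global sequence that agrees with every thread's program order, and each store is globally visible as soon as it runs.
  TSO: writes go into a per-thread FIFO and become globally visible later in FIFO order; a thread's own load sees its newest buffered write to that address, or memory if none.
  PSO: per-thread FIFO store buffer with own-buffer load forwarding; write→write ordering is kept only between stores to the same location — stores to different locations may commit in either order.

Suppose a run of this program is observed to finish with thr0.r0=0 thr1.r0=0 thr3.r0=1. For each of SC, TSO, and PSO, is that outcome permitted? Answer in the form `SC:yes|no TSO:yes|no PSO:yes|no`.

SC:no TSO:yes PSO:yes

outcome vector order: (thr0.r0,thr1.r0,thr3.r0)
[SC] allowed = {0/1/0, 0/1/1, 0/2/0, 0/2/1, 1/0/0, 1/0/1, 1/1/0, 1/1/1, 1/2/0, 1/2/1}
[TSO] allowed = {0/0/0, 0/0/1, 0/1/0, 0/1/1, 0/2/0, 0/2/1, 1/0/0, 1/0/1, 1/1/0, 1/1/1, 1/2/0, 1/2/1}
[PSO] allowed = {0/0/0, 0/0/1, 0/1/0, 0/1/1, 0/2/0, 0/2/1, 1/0/0, 1/0/1, 1/1/0, 1/1/1, 1/2/0, 1/2/1}
target 0/0/1 ∈ {TSO,PSO}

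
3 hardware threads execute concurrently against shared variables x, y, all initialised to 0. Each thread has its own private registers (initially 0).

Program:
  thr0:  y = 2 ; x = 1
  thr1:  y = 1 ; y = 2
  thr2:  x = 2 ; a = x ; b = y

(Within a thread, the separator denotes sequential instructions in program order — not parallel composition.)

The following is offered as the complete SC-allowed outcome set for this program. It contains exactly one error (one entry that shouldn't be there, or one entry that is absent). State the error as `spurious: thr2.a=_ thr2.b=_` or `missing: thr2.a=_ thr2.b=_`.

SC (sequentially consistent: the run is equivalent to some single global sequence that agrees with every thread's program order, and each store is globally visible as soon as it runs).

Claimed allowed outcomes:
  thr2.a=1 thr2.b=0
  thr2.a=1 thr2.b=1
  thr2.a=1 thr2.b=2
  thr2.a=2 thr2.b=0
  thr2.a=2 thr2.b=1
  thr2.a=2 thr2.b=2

outcome vector order: (thr2.a,thr2.b)
under SC → 1/1; 1/2; 2/0; 2/1; 2/2
claimed∖SC = {1/0}

spurious: thr2.a=1 thr2.b=0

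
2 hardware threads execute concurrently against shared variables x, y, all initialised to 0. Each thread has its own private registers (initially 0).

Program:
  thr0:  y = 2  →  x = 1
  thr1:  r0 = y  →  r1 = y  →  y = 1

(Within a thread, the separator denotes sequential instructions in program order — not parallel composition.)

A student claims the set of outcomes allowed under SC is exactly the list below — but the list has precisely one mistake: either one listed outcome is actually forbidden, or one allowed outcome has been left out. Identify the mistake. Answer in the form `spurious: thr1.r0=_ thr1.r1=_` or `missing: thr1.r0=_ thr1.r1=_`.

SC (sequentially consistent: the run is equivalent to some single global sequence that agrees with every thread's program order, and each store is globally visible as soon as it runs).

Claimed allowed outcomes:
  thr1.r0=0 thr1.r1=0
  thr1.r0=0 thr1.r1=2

missing: thr1.r0=2 thr1.r1=2

outcome vector order: (thr1.r0,thr1.r1)
SC (3): <0 0> <0 2> <2 2>
SC∖claimed = {<2 2>}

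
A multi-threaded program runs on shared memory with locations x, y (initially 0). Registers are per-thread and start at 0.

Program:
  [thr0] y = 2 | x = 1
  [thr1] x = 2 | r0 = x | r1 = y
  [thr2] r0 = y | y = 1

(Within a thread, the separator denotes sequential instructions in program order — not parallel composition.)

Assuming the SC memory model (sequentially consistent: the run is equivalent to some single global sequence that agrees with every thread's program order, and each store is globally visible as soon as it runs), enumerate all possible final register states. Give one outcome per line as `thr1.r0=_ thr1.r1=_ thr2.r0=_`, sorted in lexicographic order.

thr1.r0=1 thr1.r1=1 thr2.r0=0
thr1.r0=1 thr1.r1=1 thr2.r0=2
thr1.r0=1 thr1.r1=2 thr2.r0=0
thr1.r0=1 thr1.r1=2 thr2.r0=2
thr1.r0=2 thr1.r1=0 thr2.r0=0
thr1.r0=2 thr1.r1=0 thr2.r0=2
thr1.r0=2 thr1.r1=1 thr2.r0=0
thr1.r0=2 thr1.r1=1 thr2.r0=2
thr1.r0=2 thr1.r1=2 thr2.r0=0
thr1.r0=2 thr1.r1=2 thr2.r0=2

outcome vector order: (thr1.r0,thr1.r1,thr2.r0)
|SC outcomes| = 10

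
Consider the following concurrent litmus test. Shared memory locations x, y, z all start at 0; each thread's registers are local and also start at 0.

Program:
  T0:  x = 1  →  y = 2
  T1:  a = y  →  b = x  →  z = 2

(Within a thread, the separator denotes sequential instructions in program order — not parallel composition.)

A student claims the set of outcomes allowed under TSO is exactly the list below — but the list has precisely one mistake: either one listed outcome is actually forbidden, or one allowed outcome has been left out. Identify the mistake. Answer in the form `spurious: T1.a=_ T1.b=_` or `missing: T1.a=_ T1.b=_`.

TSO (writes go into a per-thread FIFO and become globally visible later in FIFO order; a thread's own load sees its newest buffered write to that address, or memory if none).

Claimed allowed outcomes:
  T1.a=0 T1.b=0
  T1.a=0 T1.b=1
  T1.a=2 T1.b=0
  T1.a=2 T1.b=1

spurious: T1.a=2 T1.b=0

outcome vector order: (T1.a,T1.b)
TSO (3): 00, 01, 21
claimed∖TSO = {20}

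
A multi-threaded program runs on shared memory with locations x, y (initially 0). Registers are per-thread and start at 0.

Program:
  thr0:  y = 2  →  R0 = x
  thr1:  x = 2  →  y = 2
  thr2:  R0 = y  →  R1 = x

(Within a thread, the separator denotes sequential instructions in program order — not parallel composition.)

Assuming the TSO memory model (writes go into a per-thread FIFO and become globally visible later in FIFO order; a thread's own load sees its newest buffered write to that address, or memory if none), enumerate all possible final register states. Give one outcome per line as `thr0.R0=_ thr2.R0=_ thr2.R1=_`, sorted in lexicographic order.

thr0.R0=0 thr2.R0=0 thr2.R1=0
thr0.R0=0 thr2.R0=0 thr2.R1=2
thr0.R0=0 thr2.R0=2 thr2.R1=0
thr0.R0=0 thr2.R0=2 thr2.R1=2
thr0.R0=2 thr2.R0=0 thr2.R1=0
thr0.R0=2 thr2.R0=0 thr2.R1=2
thr0.R0=2 thr2.R0=2 thr2.R1=0
thr0.R0=2 thr2.R0=2 thr2.R1=2

outcome vector order: (thr0.R0,thr2.R0,thr2.R1)
|TSO outcomes| = 8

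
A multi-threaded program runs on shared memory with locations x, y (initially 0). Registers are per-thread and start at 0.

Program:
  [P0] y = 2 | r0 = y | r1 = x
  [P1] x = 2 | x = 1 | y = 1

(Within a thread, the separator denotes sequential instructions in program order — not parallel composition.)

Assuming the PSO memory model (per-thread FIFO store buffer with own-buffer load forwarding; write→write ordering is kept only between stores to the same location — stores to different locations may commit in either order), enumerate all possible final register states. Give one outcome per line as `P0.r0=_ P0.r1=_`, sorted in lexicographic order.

outcome vector order: (P0.r0,P0.r1)
|PSO outcomes| = 6

P0.r0=1 P0.r1=0
P0.r0=1 P0.r1=1
P0.r0=1 P0.r1=2
P0.r0=2 P0.r1=0
P0.r0=2 P0.r1=1
P0.r0=2 P0.r1=2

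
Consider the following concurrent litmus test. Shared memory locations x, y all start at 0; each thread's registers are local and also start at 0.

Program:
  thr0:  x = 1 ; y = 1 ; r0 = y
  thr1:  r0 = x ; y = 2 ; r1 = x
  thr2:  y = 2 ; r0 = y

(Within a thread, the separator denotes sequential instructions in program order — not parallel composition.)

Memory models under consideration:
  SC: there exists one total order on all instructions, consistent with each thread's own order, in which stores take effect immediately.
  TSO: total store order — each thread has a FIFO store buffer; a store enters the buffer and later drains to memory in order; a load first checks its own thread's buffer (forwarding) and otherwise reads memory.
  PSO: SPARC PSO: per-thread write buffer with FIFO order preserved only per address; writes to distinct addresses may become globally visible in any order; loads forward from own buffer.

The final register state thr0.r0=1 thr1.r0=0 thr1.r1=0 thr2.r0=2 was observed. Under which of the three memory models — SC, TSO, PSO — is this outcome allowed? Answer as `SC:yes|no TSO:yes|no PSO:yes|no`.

outcome vector order: (thr0.r0,thr1.r0,thr1.r1,thr2.r0)
[SC] allowed = {<1 0 0 1>, <1 0 0 2>, <1 0 1 1>, <1 0 1 2>, <1 1 1 1>, <1 1 1 2>, <2 0 0 2>, <2 0 1 1>, <2 0 1 2>, <2 1 1 1>, <2 1 1 2>}
[TSO] allowed = {<1 0 0 1>, <1 0 0 2>, <1 0 1 1>, <1 0 1 2>, <1 1 1 1>, <1 1 1 2>, <2 0 0 1>, <2 0 0 2>, <2 0 1 1>, <2 0 1 2>, <2 1 1 1>, <2 1 1 2>}
[PSO] allowed = {<1 0 0 1>, <1 0 0 2>, <1 0 1 1>, <1 0 1 2>, <1 1 1 1>, <1 1 1 2>, <2 0 0 1>, <2 0 0 2>, <2 0 1 1>, <2 0 1 2>, <2 1 1 1>, <2 1 1 2>}
target <1 0 0 2> ∈ {SC,TSO,PSO}

SC:yes TSO:yes PSO:yes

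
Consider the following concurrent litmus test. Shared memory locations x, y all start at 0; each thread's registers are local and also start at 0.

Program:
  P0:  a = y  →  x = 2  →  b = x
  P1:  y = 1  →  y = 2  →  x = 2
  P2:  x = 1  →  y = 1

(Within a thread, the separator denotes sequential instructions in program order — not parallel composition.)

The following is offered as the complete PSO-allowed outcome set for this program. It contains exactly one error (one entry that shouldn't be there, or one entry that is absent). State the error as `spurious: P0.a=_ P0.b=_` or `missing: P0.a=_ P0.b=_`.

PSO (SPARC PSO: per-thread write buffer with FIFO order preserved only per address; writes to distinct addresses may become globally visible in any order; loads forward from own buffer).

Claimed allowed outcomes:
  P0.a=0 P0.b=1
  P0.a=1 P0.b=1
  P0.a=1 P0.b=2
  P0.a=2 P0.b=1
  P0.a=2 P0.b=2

outcome vector order: (P0.a,P0.b)
under PSO → (0,1) (0,2) (1,1) (1,2) (2,1) (2,2)
PSO∖claimed = {(0,2)}

missing: P0.a=0 P0.b=2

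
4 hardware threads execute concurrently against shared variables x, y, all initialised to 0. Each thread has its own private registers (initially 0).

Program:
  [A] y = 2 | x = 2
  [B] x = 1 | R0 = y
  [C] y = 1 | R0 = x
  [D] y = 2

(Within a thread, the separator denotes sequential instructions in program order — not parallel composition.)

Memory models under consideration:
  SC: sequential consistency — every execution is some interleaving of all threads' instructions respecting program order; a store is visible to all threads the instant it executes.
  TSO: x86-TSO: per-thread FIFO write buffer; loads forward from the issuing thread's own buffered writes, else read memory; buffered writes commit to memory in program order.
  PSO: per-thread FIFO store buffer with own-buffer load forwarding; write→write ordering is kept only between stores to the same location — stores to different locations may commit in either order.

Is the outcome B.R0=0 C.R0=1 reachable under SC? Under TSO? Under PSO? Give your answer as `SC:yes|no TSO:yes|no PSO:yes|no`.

SC:yes TSO:yes PSO:yes

outcome vector order: (B.R0,C.R0)
[SC] allowed = {01; 02; 10; 11; 12; 20; 21; 22}
[TSO] allowed = {00; 01; 02; 10; 11; 12; 20; 21; 22}
[PSO] allowed = {00; 01; 02; 10; 11; 12; 20; 21; 22}
target 01 ∈ {SC,TSO,PSO}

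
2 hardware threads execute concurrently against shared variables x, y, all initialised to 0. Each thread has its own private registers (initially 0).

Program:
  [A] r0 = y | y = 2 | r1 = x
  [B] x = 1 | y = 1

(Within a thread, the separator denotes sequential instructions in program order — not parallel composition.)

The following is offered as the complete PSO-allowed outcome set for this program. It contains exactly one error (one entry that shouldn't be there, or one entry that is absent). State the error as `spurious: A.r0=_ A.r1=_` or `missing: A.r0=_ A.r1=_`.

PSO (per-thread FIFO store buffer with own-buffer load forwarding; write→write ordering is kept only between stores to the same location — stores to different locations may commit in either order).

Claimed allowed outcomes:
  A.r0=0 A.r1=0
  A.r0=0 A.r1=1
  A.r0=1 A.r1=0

outcome vector order: (A.r0,A.r1)
PSO (4): <0 0>, <0 1>, <1 0>, <1 1>
PSO∖claimed = {<1 1>}

missing: A.r0=1 A.r1=1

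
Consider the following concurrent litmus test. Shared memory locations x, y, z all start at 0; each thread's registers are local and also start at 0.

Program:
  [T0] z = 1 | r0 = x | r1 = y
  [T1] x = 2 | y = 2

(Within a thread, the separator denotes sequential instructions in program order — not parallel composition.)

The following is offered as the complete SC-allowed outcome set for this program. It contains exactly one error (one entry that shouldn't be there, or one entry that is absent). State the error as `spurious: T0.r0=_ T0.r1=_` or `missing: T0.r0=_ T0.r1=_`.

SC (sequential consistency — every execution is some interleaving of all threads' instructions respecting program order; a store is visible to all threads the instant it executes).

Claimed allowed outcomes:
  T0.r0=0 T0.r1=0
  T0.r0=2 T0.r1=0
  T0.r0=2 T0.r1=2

outcome vector order: (T0.r0,T0.r1)
under SC → 00, 02, 20, 22
SC∖claimed = {02}

missing: T0.r0=0 T0.r1=2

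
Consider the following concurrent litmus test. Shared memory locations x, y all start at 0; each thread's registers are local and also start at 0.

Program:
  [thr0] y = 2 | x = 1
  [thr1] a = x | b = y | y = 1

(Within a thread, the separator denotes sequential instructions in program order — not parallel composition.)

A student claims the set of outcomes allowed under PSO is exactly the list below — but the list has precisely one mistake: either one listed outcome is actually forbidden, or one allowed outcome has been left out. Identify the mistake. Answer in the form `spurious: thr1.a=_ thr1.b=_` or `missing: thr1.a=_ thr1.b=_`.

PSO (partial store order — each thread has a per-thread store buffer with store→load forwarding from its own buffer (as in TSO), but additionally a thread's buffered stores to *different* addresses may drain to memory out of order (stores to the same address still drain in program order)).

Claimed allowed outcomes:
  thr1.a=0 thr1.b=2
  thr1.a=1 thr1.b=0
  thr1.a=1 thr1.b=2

missing: thr1.a=0 thr1.b=0

outcome vector order: (thr1.a,thr1.b)
under PSO → 00; 02; 10; 12
PSO∖claimed = {00}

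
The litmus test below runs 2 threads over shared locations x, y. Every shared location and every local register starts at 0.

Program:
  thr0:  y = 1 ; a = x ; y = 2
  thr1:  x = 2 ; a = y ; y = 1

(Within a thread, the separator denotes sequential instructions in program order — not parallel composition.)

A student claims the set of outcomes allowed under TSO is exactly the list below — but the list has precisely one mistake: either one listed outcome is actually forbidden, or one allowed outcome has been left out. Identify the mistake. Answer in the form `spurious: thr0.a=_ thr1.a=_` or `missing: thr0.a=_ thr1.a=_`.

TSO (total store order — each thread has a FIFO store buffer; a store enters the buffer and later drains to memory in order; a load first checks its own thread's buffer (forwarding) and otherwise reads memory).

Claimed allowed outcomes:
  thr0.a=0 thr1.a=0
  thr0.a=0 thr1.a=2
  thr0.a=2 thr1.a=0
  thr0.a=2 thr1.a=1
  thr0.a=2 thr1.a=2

outcome vector order: (thr0.a,thr1.a)
TSO (6): 0/0, 0/1, 0/2, 2/0, 2/1, 2/2
TSO∖claimed = {0/1}

missing: thr0.a=0 thr1.a=1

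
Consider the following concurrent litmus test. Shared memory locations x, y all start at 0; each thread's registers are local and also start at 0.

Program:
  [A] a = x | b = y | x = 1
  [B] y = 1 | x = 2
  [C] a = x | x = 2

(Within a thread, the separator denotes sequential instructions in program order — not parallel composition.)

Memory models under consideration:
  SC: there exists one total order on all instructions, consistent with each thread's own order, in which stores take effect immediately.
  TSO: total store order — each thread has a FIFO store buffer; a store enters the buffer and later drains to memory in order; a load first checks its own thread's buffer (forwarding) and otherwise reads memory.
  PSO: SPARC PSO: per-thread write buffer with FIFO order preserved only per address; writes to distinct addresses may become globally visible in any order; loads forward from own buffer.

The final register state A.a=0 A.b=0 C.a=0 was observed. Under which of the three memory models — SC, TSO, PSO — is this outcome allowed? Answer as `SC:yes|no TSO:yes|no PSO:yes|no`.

outcome vector order: (A.a,A.b,C.a)
SC: 10 outcomes — {<0 0 0> <0 0 1> <0 0 2> <0 1 0> <0 1 1> <0 1 2> <2 0 0> <2 1 0> <2 1 1> <2 1 2>}
TSO: 10 outcomes — {<0 0 0> <0 0 1> <0 0 2> <0 1 0> <0 1 1> <0 1 2> <2 0 0> <2 1 0> <2 1 1> <2 1 2>}
PSO: 12 outcomes — {<0 0 0> <0 0 1> <0 0 2> <0 1 0> <0 1 1> <0 1 2> <2 0 0> <2 0 1> <2 0 2> <2 1 0> <2 1 1> <2 1 2>}
target <0 0 0> ∈ {SC,TSO,PSO}

SC:yes TSO:yes PSO:yes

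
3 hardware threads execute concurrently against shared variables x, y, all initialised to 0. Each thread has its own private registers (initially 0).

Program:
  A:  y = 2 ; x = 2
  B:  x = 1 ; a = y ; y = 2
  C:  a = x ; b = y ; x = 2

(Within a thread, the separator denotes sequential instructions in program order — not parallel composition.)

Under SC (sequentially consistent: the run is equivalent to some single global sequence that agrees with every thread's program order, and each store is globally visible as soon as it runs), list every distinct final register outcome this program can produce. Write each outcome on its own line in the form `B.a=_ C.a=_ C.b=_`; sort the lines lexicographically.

B.a=0 C.a=0 C.b=0
B.a=0 C.a=0 C.b=2
B.a=0 C.a=1 C.b=0
B.a=0 C.a=1 C.b=2
B.a=0 C.a=2 C.b=2
B.a=2 C.a=0 C.b=0
B.a=2 C.a=0 C.b=2
B.a=2 C.a=1 C.b=0
B.a=2 C.a=1 C.b=2
B.a=2 C.a=2 C.b=2

outcome vector order: (B.a,C.a,C.b)
|SC outcomes| = 10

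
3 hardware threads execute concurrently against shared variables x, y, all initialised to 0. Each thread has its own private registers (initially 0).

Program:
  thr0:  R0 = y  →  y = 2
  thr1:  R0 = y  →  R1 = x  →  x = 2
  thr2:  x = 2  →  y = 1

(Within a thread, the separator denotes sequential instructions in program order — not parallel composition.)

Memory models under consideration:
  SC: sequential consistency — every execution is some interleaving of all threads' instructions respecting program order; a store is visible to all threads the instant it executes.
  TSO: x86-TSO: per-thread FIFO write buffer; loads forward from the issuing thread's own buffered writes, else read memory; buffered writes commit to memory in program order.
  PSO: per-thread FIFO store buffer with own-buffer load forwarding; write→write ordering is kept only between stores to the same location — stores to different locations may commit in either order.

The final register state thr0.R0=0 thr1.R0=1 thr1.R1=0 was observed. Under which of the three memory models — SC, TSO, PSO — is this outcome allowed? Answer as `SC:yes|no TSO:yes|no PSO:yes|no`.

outcome vector order: (thr0.R0,thr1.R0,thr1.R1)
SC (9): 0/0/0, 0/0/2, 0/1/2, 0/2/0, 0/2/2, 1/0/0, 1/0/2, 1/1/2, 1/2/2
TSO (9): 0/0/0, 0/0/2, 0/1/2, 0/2/0, 0/2/2, 1/0/0, 1/0/2, 1/1/2, 1/2/2
PSO (12): 0/0/0, 0/0/2, 0/1/0, 0/1/2, 0/2/0, 0/2/2, 1/0/0, 1/0/2, 1/1/0, 1/1/2, 1/2/0, 1/2/2
target 0/1/0 ∈ {PSO}

SC:no TSO:no PSO:yes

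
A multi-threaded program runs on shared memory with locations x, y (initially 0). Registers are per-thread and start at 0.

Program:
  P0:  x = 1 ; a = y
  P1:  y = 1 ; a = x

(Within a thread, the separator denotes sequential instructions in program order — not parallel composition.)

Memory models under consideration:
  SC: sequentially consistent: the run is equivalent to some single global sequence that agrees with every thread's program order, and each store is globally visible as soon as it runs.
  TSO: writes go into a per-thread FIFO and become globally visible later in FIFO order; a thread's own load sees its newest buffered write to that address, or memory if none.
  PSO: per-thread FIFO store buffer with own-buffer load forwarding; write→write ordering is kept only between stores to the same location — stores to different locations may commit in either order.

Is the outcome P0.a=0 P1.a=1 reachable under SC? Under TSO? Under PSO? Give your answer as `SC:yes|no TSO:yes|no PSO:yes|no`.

SC:yes TSO:yes PSO:yes

outcome vector order: (P0.a,P1.a)
under SC → (0,1), (1,0), (1,1)
under TSO → (0,0), (0,1), (1,0), (1,1)
under PSO → (0,0), (0,1), (1,0), (1,1)
target (0,1) ∈ {SC,TSO,PSO}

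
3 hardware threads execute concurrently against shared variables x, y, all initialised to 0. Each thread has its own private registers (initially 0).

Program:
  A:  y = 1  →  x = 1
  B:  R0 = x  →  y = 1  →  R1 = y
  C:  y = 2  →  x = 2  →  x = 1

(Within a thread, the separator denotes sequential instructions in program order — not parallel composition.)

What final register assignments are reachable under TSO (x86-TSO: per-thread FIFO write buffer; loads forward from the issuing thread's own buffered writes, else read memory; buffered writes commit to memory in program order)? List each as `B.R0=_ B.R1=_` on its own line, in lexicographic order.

outcome vector order: (B.R0,B.R1)
|TSO outcomes| = 5

B.R0=0 B.R1=1
B.R0=0 B.R1=2
B.R0=1 B.R1=1
B.R0=1 B.R1=2
B.R0=2 B.R1=1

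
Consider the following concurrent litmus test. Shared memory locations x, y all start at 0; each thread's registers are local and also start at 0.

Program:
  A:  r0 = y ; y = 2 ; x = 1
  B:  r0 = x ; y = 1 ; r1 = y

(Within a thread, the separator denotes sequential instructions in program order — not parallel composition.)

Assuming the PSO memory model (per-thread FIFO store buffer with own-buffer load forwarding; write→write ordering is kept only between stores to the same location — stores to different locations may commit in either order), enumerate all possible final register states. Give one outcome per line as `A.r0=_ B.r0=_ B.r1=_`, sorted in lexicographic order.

A.r0=0 B.r0=0 B.r1=1
A.r0=0 B.r0=0 B.r1=2
A.r0=0 B.r0=1 B.r1=1
A.r0=0 B.r0=1 B.r1=2
A.r0=1 B.r0=0 B.r1=1
A.r0=1 B.r0=0 B.r1=2

outcome vector order: (A.r0,B.r0,B.r1)
|PSO outcomes| = 6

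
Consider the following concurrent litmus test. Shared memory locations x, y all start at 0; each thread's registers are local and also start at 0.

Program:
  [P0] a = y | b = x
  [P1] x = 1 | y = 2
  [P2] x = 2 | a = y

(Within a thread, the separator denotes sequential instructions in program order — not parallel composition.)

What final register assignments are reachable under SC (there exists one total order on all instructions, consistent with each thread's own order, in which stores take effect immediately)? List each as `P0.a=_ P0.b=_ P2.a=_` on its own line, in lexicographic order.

P0.a=0 P0.b=0 P2.a=0
P0.a=0 P0.b=0 P2.a=2
P0.a=0 P0.b=1 P2.a=0
P0.a=0 P0.b=1 P2.a=2
P0.a=0 P0.b=2 P2.a=0
P0.a=0 P0.b=2 P2.a=2
P0.a=2 P0.b=1 P2.a=0
P0.a=2 P0.b=1 P2.a=2
P0.a=2 P0.b=2 P2.a=0
P0.a=2 P0.b=2 P2.a=2

outcome vector order: (P0.a,P0.b,P2.a)
|SC outcomes| = 10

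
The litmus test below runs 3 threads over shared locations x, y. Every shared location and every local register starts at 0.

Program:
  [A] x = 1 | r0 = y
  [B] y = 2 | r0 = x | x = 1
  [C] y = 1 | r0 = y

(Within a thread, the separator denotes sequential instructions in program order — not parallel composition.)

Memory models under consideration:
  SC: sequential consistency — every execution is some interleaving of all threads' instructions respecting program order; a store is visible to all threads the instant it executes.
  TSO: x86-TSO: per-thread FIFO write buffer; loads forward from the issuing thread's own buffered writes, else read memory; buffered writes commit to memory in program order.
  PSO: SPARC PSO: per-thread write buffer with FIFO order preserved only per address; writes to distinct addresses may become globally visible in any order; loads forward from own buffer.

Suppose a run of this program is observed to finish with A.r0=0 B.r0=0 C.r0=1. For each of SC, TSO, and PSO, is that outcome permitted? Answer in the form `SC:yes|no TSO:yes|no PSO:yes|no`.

outcome vector order: (A.r0,B.r0,C.r0)
SC (9): 0/1/1 0/1/2 1/0/1 1/1/1 1/1/2 2/0/1 2/0/2 2/1/1 2/1/2
TSO (12): 0/0/1 0/0/2 0/1/1 0/1/2 1/0/1 1/0/2 1/1/1 1/1/2 2/0/1 2/0/2 2/1/1 2/1/2
PSO (12): 0/0/1 0/0/2 0/1/1 0/1/2 1/0/1 1/0/2 1/1/1 1/1/2 2/0/1 2/0/2 2/1/1 2/1/2
target 0/0/1 ∈ {TSO,PSO}

SC:no TSO:yes PSO:yes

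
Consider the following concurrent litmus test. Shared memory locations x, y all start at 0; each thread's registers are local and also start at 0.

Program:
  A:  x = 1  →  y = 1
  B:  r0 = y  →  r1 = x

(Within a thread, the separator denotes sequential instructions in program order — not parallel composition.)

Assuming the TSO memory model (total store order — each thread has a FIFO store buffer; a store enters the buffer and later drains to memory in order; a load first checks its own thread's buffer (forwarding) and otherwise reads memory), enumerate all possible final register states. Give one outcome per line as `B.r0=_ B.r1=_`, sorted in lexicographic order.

outcome vector order: (B.r0,B.r1)
|TSO outcomes| = 3

B.r0=0 B.r1=0
B.r0=0 B.r1=1
B.r0=1 B.r1=1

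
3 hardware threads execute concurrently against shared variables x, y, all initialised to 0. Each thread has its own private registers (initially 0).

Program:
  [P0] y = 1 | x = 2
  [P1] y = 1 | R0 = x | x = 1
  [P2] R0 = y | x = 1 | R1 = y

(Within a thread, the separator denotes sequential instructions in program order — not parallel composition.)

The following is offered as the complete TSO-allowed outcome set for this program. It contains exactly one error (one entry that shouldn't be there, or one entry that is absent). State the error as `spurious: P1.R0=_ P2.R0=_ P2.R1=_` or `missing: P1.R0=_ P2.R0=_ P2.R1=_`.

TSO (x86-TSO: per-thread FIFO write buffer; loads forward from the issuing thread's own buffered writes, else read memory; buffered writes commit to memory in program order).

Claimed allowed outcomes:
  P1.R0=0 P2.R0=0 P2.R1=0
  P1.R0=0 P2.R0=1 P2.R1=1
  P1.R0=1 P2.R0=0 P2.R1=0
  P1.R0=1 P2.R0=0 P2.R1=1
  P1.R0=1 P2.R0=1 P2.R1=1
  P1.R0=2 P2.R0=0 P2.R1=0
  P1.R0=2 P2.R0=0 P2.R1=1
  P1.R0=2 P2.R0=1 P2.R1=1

outcome vector order: (P1.R0,P2.R0,P2.R1)
TSO: 9 outcomes — {000; 001; 011; 100; 101; 111; 200; 201; 211}
TSO∖claimed = {001}

missing: P1.R0=0 P2.R0=0 P2.R1=1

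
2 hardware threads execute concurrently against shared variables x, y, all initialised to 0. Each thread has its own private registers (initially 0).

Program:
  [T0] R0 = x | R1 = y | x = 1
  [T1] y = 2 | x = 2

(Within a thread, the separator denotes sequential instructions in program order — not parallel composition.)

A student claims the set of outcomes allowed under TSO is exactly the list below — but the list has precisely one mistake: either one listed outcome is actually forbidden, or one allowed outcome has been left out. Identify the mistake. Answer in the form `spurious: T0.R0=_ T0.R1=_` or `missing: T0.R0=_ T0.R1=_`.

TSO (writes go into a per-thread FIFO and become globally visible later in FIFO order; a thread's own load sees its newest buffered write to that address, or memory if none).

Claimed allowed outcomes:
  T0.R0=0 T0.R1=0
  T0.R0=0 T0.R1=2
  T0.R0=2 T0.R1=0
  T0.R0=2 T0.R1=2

spurious: T0.R0=2 T0.R1=0

outcome vector order: (T0.R0,T0.R1)
TSO (3): <0 0> <0 2> <2 2>
claimed∖TSO = {<2 0>}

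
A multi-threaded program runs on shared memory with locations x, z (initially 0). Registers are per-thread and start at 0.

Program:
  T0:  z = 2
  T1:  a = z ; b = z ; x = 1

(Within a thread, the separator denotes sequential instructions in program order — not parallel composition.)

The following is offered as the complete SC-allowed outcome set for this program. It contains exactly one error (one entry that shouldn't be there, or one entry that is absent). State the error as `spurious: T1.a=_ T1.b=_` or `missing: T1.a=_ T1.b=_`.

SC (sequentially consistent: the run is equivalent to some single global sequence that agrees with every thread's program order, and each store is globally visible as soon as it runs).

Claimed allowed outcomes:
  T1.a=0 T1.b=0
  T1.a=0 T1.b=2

outcome vector order: (T1.a,T1.b)
under SC → (0,0) (0,2) (2,2)
SC∖claimed = {(2,2)}

missing: T1.a=2 T1.b=2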